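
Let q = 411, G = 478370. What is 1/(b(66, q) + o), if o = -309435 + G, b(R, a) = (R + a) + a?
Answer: 1/169823 ≈ 5.8885e-6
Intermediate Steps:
b(R, a) = R + 2*a
o = 168935 (o = -309435 + 478370 = 168935)
1/(b(66, q) + o) = 1/((66 + 2*411) + 168935) = 1/((66 + 822) + 168935) = 1/(888 + 168935) = 1/169823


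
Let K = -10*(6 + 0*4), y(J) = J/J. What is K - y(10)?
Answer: -61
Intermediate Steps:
y(J) = 1
K = -60 (K = -10*(6 + 0) = -10*6 = -60)
K - y(10) = -60 - 1*1 = -60 - 1 = -61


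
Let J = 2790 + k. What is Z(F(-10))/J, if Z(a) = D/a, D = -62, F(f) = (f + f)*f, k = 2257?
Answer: -31/504700 ≈ -6.1423e-5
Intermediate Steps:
F(f) = 2*f² (F(f) = (2*f)*f = 2*f²)
Z(a) = -62/a
J = 5047 (J = 2790 + 2257 = 5047)
Z(F(-10))/J = -62/(2*(-10)²)/5047 = -62/(2*100)*(1/5047) = -62/200*(1/5047) = -62*1/200*(1/5047) = -31/100*1/5047 = -31/504700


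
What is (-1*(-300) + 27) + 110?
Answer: 437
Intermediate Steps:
(-1*(-300) + 27) + 110 = (300 + 27) + 110 = 327 + 110 = 437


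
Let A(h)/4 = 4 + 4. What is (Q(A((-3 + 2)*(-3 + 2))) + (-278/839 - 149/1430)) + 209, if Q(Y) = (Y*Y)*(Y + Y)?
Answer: 78878356099/1199770 ≈ 65745.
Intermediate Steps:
A(h) = 32 (A(h) = 4*(4 + 4) = 4*8 = 32)
Q(Y) = 2*Y³ (Q(Y) = Y²*(2*Y) = 2*Y³)
(Q(A((-3 + 2)*(-3 + 2))) + (-278/839 - 149/1430)) + 209 = (2*32³ + (-278/839 - 149/1430)) + 209 = (2*32768 + (-278*1/839 - 149*1/1430)) + 209 = (65536 + (-278/839 - 149/1430)) + 209 = (65536 - 522551/1199770) + 209 = 78627604169/1199770 + 209 = 78878356099/1199770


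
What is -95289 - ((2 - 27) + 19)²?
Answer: -95325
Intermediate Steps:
-95289 - ((2 - 27) + 19)² = -95289 - (-25 + 19)² = -95289 - 1*(-6)² = -95289 - 1*36 = -95289 - 36 = -95325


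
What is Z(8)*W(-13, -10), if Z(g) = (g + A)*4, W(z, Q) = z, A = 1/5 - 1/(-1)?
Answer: -2392/5 ≈ -478.40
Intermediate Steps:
A = 6/5 (A = 1*(1/5) - 1*(-1) = 1/5 + 1 = 6/5 ≈ 1.2000)
Z(g) = 24/5 + 4*g (Z(g) = (g + 6/5)*4 = (6/5 + g)*4 = 24/5 + 4*g)
Z(8)*W(-13, -10) = (24/5 + 4*8)*(-13) = (24/5 + 32)*(-13) = (184/5)*(-13) = -2392/5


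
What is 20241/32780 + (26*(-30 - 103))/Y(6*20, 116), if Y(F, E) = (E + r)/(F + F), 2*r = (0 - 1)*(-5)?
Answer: -18134919361/2589620 ≈ -7002.9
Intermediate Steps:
r = 5/2 (r = ((0 - 1)*(-5))/2 = (-1*(-5))/2 = (½)*5 = 5/2 ≈ 2.5000)
Y(F, E) = (5/2 + E)/(2*F) (Y(F, E) = (E + 5/2)/(F + F) = (5/2 + E)/((2*F)) = (5/2 + E)*(1/(2*F)) = (5/2 + E)/(2*F))
20241/32780 + (26*(-30 - 103))/Y(6*20, 116) = 20241/32780 + (26*(-30 - 103))/(((5 + 2*116)/(4*((6*20))))) = 20241*(1/32780) + (26*(-133))/(((¼)*(5 + 232)/120)) = 20241/32780 - 3458/((¼)*(1/120)*237) = 20241/32780 - 3458/79/160 = 20241/32780 - 3458*160/79 = 20241/32780 - 553280/79 = -18134919361/2589620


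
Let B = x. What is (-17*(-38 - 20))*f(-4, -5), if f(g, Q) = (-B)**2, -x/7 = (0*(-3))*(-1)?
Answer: 0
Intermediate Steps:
x = 0 (x = -7*0*(-3)*(-1) = -0*(-1) = -7*0 = 0)
B = 0
f(g, Q) = 0 (f(g, Q) = (-1*0)**2 = 0**2 = 0)
(-17*(-38 - 20))*f(-4, -5) = -17*(-38 - 20)*0 = -17*(-58)*0 = 986*0 = 0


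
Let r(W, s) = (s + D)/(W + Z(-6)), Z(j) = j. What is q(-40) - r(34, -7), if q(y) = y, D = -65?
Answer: -262/7 ≈ -37.429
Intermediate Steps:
r(W, s) = (-65 + s)/(-6 + W) (r(W, s) = (s - 65)/(W - 6) = (-65 + s)/(-6 + W))
q(-40) - r(34, -7) = -40 - (-65 - 7)/(-6 + 34) = -40 - (-72)/28 = -40 - 1*(-18/7) = -40 + 18/7 = -262/7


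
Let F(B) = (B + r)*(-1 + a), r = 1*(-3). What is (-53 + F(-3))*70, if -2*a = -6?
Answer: -4550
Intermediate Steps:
a = 3 (a = -1/2*(-6) = 3)
r = -3
F(B) = -6 + 2*B (F(B) = (B - 3)*(-1 + 3) = (-3 + B)*2 = -6 + 2*B)
(-53 + F(-3))*70 = (-53 + (-6 + 2*(-3)))*70 = (-53 + (-6 - 6))*70 = (-53 - 12)*70 = -65*70 = -4550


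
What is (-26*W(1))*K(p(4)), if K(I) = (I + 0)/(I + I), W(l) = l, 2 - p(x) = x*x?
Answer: -13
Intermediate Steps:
p(x) = 2 - x**2 (p(x) = 2 - x*x = 2 - x**2)
K(I) = 1/2 (K(I) = I/((2*I)) = I*(1/(2*I)) = 1/2)
(-26*W(1))*K(p(4)) = -26*1*(1/2) = -26*1/2 = -13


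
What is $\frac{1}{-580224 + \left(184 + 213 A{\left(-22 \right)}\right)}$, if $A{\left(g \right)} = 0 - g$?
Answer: $- \frac{1}{575354} \approx -1.7381 \cdot 10^{-6}$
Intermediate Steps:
$A{\left(g \right)} = - g$
$\frac{1}{-580224 + \left(184 + 213 A{\left(-22 \right)}\right)} = \frac{1}{-580224 + \left(184 + 213 \left(\left(-1\right) \left(-22\right)\right)\right)} = \frac{1}{-580224 + \left(184 + 213 \cdot 22\right)} = \frac{1}{-580224 + \left(184 + 4686\right)} = \frac{1}{-580224 + 4870} = \frac{1}{-575354} = - \frac{1}{575354}$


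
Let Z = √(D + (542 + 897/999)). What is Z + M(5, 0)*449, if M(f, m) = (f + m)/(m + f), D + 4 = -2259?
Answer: 449 + I*√21193378/111 ≈ 449.0 + 41.474*I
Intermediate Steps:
D = -2263 (D = -4 - 2259 = -2263)
M(f, m) = 1 (M(f, m) = (f + m)/(f + m) = 1)
Z = I*√21193378/111 (Z = √(-2263 + (542 + 897/999)) = √(-2263 + (542 + 897*(1/999))) = √(-2263 + (542 + 299/333)) = √(-2263 + 180785/333) = √(-572794/333) = I*√21193378/111 ≈ 41.474*I)
Z + M(5, 0)*449 = I*√21193378/111 + 1*449 = I*√21193378/111 + 449 = 449 + I*√21193378/111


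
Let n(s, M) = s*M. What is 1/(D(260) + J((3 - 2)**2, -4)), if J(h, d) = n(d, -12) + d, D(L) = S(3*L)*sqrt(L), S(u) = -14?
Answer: -11/12256 - 7*sqrt(65)/12256 ≈ -0.0055023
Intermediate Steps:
n(s, M) = M*s
D(L) = -14*sqrt(L)
J(h, d) = -11*d (J(h, d) = -12*d + d = -11*d)
1/(D(260) + J((3 - 2)**2, -4)) = 1/(-28*sqrt(65) - 11*(-4)) = 1/(-28*sqrt(65) + 44) = 1/(44 - 28*sqrt(65))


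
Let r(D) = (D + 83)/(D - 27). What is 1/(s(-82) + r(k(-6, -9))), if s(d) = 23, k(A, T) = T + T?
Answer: 9/194 ≈ 0.046392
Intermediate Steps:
k(A, T) = 2*T
r(D) = (83 + D)/(-27 + D)
1/(s(-82) + r(k(-6, -9))) = 1/(23 + (83 + 2*(-9))/(-27 + 2*(-9))) = 1/(23 + (83 - 18)/(-27 - 18)) = 1/(23 + 65/(-45)) = 1/(23 - 1/45*65) = 1/(23 - 13/9) = 1/(194/9) = 9/194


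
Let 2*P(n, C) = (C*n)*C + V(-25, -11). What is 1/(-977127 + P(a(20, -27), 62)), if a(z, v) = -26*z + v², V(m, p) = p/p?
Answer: -2/1150857 ≈ -1.7378e-6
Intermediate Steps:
V(m, p) = 1
a(z, v) = v² - 26*z
P(n, C) = ½ + n*C²/2 (P(n, C) = ((C*n)*C + 1)/2 = (n*C² + 1)/2 = (1 + n*C²)/2 = ½ + n*C²/2)
1/(-977127 + P(a(20, -27), 62)) = 1/(-977127 + (½ + (½)*((-27)² - 26*20)*62²)) = 1/(-977127 + (½ + (½)*(729 - 520)*3844)) = 1/(-977127 + (½ + (½)*209*3844)) = 1/(-977127 + (½ + 401698)) = 1/(-977127 + 803397/2) = 1/(-1150857/2) = -2/1150857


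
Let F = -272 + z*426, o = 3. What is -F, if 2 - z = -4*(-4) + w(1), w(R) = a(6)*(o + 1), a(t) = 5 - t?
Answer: 4532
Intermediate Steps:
w(R) = -4 (w(R) = (5 - 1*6)*(3 + 1) = (5 - 6)*4 = -1*4 = -4)
z = -10 (z = 2 - (-4*(-4) - 4) = 2 - (16 - 4) = 2 - 1*12 = 2 - 12 = -10)
F = -4532 (F = -272 - 10*426 = -272 - 4260 = -4532)
-F = -1*(-4532) = 4532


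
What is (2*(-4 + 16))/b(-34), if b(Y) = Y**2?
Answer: 6/289 ≈ 0.020761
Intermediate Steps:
(2*(-4 + 16))/b(-34) = (2*(-4 + 16))/((-34)**2) = (2*12)/1156 = 24*(1/1156) = 6/289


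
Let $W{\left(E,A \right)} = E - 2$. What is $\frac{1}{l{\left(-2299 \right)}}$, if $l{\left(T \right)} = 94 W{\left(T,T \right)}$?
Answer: $- \frac{1}{216294} \approx -4.6233 \cdot 10^{-6}$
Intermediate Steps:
$W{\left(E,A \right)} = -2 + E$
$l{\left(T \right)} = -188 + 94 T$ ($l{\left(T \right)} = 94 \left(-2 + T\right) = -188 + 94 T$)
$\frac{1}{l{\left(-2299 \right)}} = \frac{1}{-188 + 94 \left(-2299\right)} = \frac{1}{-188 - 216106} = \frac{1}{-216294} = - \frac{1}{216294}$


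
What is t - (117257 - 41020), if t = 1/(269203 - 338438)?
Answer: -5278268696/69235 ≈ -76237.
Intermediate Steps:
t = -1/69235 (t = 1/(-69235) = -1/69235 ≈ -1.4444e-5)
t - (117257 - 41020) = -1/69235 - (117257 - 41020) = -1/69235 - 1*76237 = -1/69235 - 76237 = -5278268696/69235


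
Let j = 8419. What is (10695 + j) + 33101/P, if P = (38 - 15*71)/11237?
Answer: -4459821/13 ≈ -3.4306e+5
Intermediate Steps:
P = -1027/11237 (P = (38 - 1065)*(1/11237) = -1027*1/11237 = -1027/11237 ≈ -0.091395)
(10695 + j) + 33101/P = (10695 + 8419) + 33101/(-1027/11237) = 19114 + 33101*(-11237/1027) = 19114 - 4708303/13 = -4459821/13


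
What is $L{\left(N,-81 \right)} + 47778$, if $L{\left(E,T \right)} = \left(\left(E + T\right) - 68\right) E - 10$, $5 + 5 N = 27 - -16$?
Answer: $\frac{1167334}{25} \approx 46693.0$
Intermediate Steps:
$N = \frac{38}{5}$ ($N = -1 + \frac{27 - -16}{5} = -1 + \frac{27 + 16}{5} = -1 + \frac{1}{5} \cdot 43 = -1 + \frac{43}{5} = \frac{38}{5} \approx 7.6$)
$L{\left(E,T \right)} = -10 + E \left(-68 + E + T\right)$ ($L{\left(E,T \right)} = \left(-68 + E + T\right) E - 10 = E \left(-68 + E + T\right) - 10 = -10 + E \left(-68 + E + T\right)$)
$L{\left(N,-81 \right)} + 47778 = \left(-10 + \left(\frac{38}{5}\right)^{2} - \frac{2584}{5} + \frac{38}{5} \left(-81\right)\right) + 47778 = \left(-10 + \frac{1444}{25} - \frac{2584}{5} - \frac{3078}{5}\right) + 47778 = - \frac{27116}{25} + 47778 = \frac{1167334}{25}$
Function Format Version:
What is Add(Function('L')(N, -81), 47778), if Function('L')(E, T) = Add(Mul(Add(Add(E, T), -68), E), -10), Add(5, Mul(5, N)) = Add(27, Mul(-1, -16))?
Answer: Rational(1167334, 25) ≈ 46693.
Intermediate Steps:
N = Rational(38, 5) (N = Add(-1, Mul(Rational(1, 5), Add(27, Mul(-1, -16)))) = Add(-1, Mul(Rational(1, 5), Add(27, 16))) = Add(-1, Mul(Rational(1, 5), 43)) = Add(-1, Rational(43, 5)) = Rational(38, 5) ≈ 7.6000)
Function('L')(E, T) = Add(-10, Mul(E, Add(-68, E, T))) (Function('L')(E, T) = Add(Mul(Add(-68, E, T), E), -10) = Add(Mul(E, Add(-68, E, T)), -10) = Add(-10, Mul(E, Add(-68, E, T))))
Add(Function('L')(N, -81), 47778) = Add(Add(-10, Pow(Rational(38, 5), 2), Mul(-68, Rational(38, 5)), Mul(Rational(38, 5), -81)), 47778) = Add(Add(-10, Rational(1444, 25), Rational(-2584, 5), Rational(-3078, 5)), 47778) = Add(Rational(-27116, 25), 47778) = Rational(1167334, 25)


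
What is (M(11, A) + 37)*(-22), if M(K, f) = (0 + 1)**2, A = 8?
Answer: -836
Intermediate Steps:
M(K, f) = 1 (M(K, f) = 1**2 = 1)
(M(11, A) + 37)*(-22) = (1 + 37)*(-22) = 38*(-22) = -836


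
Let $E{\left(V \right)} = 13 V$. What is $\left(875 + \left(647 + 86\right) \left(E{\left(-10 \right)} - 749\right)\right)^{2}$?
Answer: $414004738624$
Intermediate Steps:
$\left(875 + \left(647 + 86\right) \left(E{\left(-10 \right)} - 749\right)\right)^{2} = \left(875 + \left(647 + 86\right) \left(13 \left(-10\right) - 749\right)\right)^{2} = \left(875 + 733 \left(-130 - 749\right)\right)^{2} = \left(875 + 733 \left(-879\right)\right)^{2} = \left(875 - 644307\right)^{2} = \left(-643432\right)^{2} = 414004738624$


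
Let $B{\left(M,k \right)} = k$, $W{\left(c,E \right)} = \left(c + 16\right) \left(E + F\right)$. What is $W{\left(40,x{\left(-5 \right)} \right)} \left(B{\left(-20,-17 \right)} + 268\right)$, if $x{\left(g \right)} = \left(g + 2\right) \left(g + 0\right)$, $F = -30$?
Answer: $-210840$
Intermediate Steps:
$x{\left(g \right)} = g \left(2 + g\right)$ ($x{\left(g \right)} = \left(2 + g\right) g = g \left(2 + g\right)$)
$W{\left(c,E \right)} = \left(-30 + E\right) \left(16 + c\right)$ ($W{\left(c,E \right)} = \left(c + 16\right) \left(E - 30\right) = \left(16 + c\right) \left(-30 + E\right) = \left(-30 + E\right) \left(16 + c\right)$)
$W{\left(40,x{\left(-5 \right)} \right)} \left(B{\left(-20,-17 \right)} + 268\right) = \left(-480 - 1200 + 16 \left(- 5 \left(2 - 5\right)\right) + - 5 \left(2 - 5\right) 40\right) \left(-17 + 268\right) = \left(-480 - 1200 + 16 \left(\left(-5\right) \left(-3\right)\right) + \left(-5\right) \left(-3\right) 40\right) 251 = \left(-480 - 1200 + 16 \cdot 15 + 15 \cdot 40\right) 251 = \left(-480 - 1200 + 240 + 600\right) 251 = \left(-840\right) 251 = -210840$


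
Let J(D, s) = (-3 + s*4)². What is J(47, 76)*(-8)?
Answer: -724808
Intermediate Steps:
J(D, s) = (-3 + 4*s)²
J(47, 76)*(-8) = (-3 + 4*76)²*(-8) = (-3 + 304)²*(-8) = 301²*(-8) = 90601*(-8) = -724808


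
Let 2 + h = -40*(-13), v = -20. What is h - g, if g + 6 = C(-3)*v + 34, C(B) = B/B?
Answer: 510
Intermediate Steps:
C(B) = 1
g = 8 (g = -6 + (1*(-20) + 34) = -6 + (-20 + 34) = -6 + 14 = 8)
h = 518 (h = -2 - 40*(-13) = -2 + 520 = 518)
h - g = 518 - 1*8 = 518 - 8 = 510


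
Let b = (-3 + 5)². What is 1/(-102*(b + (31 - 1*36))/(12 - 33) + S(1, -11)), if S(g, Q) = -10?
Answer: -7/104 ≈ -0.067308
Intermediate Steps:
b = 4 (b = 2² = 4)
1/(-102*(b + (31 - 1*36))/(12 - 33) + S(1, -11)) = 1/(-102*(4 + (31 - 1*36))/(12 - 33) - 10) = 1/(-102*(4 + (31 - 36))/(-21) - 10) = 1/(-102*(4 - 5)*(-1)/21 - 10) = 1/(-(-102)*(-1)/21 - 10) = 1/(-102*1/21 - 10) = 1/(-34/7 - 10) = 1/(-104/7) = -7/104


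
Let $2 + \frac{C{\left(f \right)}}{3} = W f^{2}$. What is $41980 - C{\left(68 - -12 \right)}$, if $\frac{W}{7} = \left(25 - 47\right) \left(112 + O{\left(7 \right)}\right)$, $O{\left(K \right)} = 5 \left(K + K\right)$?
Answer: $538179586$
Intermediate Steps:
$O{\left(K \right)} = 10 K$ ($O{\left(K \right)} = 5 \cdot 2 K = 10 K$)
$W = -28028$ ($W = 7 \left(25 - 47\right) \left(112 + 10 \cdot 7\right) = 7 \left(- 22 \left(112 + 70\right)\right) = 7 \left(\left(-22\right) 182\right) = 7 \left(-4004\right) = -28028$)
$C{\left(f \right)} = -6 - 84084 f^{2}$ ($C{\left(f \right)} = -6 + 3 \left(- 28028 f^{2}\right) = -6 - 84084 f^{2}$)
$41980 - C{\left(68 - -12 \right)} = 41980 - \left(-6 - 84084 \left(68 - -12\right)^{2}\right) = 41980 - \left(-6 - 84084 \left(68 + 12\right)^{2}\right) = 41980 - \left(-6 - 84084 \cdot 80^{2}\right) = 41980 - \left(-6 - 538137600\right) = 41980 - -538137606 = 41980 + 538137606 = 538179586$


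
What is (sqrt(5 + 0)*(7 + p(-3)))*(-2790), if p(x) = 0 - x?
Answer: -27900*sqrt(5) ≈ -62386.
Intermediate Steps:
p(x) = -x
(sqrt(5 + 0)*(7 + p(-3)))*(-2790) = (sqrt(5 + 0)*(7 - 1*(-3)))*(-2790) = (sqrt(5)*(7 + 3))*(-2790) = (sqrt(5)*10)*(-2790) = (10*sqrt(5))*(-2790) = -27900*sqrt(5)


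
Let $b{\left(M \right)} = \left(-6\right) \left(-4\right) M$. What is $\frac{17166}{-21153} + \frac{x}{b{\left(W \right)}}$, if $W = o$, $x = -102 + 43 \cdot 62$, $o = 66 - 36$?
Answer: $\frac{3489731}{1269180} \approx 2.7496$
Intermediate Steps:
$o = 30$ ($o = 66 - 36 = 30$)
$x = 2564$ ($x = -102 + 2666 = 2564$)
$W = 30$
$b{\left(M \right)} = 24 M$
$\frac{17166}{-21153} + \frac{x}{b{\left(W \right)}} = \frac{17166}{-21153} + \frac{2564}{24 \cdot 30} = 17166 \left(- \frac{1}{21153}\right) + \frac{2564}{720} = - \frac{5722}{7051} + 2564 \cdot \frac{1}{720} = - \frac{5722}{7051} + \frac{641}{180} = \frac{3489731}{1269180}$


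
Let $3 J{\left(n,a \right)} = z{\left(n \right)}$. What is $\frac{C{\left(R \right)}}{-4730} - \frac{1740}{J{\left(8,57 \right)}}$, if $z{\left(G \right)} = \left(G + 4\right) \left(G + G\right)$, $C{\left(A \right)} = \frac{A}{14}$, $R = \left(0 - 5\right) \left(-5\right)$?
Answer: $- \frac{1440305}{52976} \approx -27.188$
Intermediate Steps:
$R = 25$ ($R = \left(-5\right) \left(-5\right) = 25$)
$C{\left(A \right)} = \frac{A}{14}$ ($C{\left(A \right)} = A \frac{1}{14} = \frac{A}{14}$)
$z{\left(G \right)} = 2 G \left(4 + G\right)$ ($z{\left(G \right)} = \left(4 + G\right) 2 G = 2 G \left(4 + G\right)$)
$J{\left(n,a \right)} = \frac{2 n \left(4 + n\right)}{3}$
$\frac{C{\left(R \right)}}{-4730} - \frac{1740}{J{\left(8,57 \right)}} = \frac{\frac{1}{14} \cdot 25}{-4730} - \frac{1740}{\frac{2}{3} \cdot 8 \left(4 + 8\right)} = \frac{25}{14} \left(- \frac{1}{4730}\right) - \frac{1740}{\frac{2}{3} \cdot 8 \cdot 12} = - \frac{5}{13244} - \frac{1740}{64} = - \frac{5}{13244} - \frac{435}{16} = - \frac{1440305}{52976}$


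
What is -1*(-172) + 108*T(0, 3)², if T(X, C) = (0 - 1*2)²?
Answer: 1900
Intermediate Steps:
T(X, C) = 4 (T(X, C) = (0 - 2)² = (-2)² = 4)
-1*(-172) + 108*T(0, 3)² = -1*(-172) + 108*4² = 172 + 108*16 = 172 + 1728 = 1900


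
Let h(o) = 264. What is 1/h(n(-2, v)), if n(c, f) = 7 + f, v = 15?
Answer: 1/264 ≈ 0.0037879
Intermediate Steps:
1/h(n(-2, v)) = 1/264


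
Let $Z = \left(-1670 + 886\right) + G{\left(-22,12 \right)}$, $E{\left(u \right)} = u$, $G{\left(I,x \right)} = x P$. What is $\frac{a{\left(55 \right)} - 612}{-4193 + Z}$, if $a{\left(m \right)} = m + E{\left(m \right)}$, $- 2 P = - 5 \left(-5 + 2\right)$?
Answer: $\frac{502}{5067} \approx 0.099072$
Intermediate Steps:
$P = - \frac{15}{2}$ ($P = - \frac{\left(-5\right) \left(-5 + 2\right)}{2} = - \frac{\left(-5\right) \left(-3\right)}{2} = \left(- \frac{1}{2}\right) 15 = - \frac{15}{2} \approx -7.5$)
$G{\left(I,x \right)} = - \frac{15 x}{2}$ ($G{\left(I,x \right)} = x \left(- \frac{15}{2}\right) = - \frac{15 x}{2}$)
$Z = -874$ ($Z = \left(-1670 + 886\right) - 90 = -784 - 90 = -874$)
$a{\left(m \right)} = 2 m$ ($a{\left(m \right)} = m + m = 2 m$)
$\frac{a{\left(55 \right)} - 612}{-4193 + Z} = \frac{2 \cdot 55 - 612}{-4193 - 874} = \frac{110 - 612}{-5067} = \left(-502\right) \left(- \frac{1}{5067}\right) = \frac{502}{5067}$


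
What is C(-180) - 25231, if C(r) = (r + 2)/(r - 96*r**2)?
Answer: -39241521901/1555290 ≈ -25231.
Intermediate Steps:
C(r) = (2 + r)/(r - 96*r**2)
C(-180) - 25231 = (-2 - 1*(-180))/((-180)*(-1 + 96*(-180))) - 25231 = -(-2 + 180)/(180*(-1 - 17280)) - 25231 = -1/180*178/(-17281) - 25231 = -1/180*(-1/17281)*178 - 25231 = 89/1555290 - 25231 = -39241521901/1555290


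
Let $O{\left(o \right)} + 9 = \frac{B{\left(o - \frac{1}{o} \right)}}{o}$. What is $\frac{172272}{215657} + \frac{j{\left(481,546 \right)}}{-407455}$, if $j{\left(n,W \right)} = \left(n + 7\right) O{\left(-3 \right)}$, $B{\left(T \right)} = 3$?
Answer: $\frac{14249098784}{17574104587} \approx 0.8108$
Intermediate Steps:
$O{\left(o \right)} = -9 + \frac{3}{o}$
$j{\left(n,W \right)} = -70 - 10 n$ ($j{\left(n,W \right)} = \left(n + 7\right) \left(-9 + \frac{3}{-3}\right) = \left(7 + n\right) \left(-9 + 3 \left(- \frac{1}{3}\right)\right) = \left(7 + n\right) \left(-9 - 1\right) = \left(7 + n\right) \left(-10\right) = -70 - 10 n$)
$\frac{172272}{215657} + \frac{j{\left(481,546 \right)}}{-407455} = \frac{172272}{215657} + \frac{-70 - 4810}{-407455} = 172272 \cdot \frac{1}{215657} + \left(-70 - 4810\right) \left(- \frac{1}{407455}\right) = \frac{172272}{215657} - - \frac{976}{81491} = \frac{172272}{215657} + \frac{976}{81491} = \frac{14249098784}{17574104587}$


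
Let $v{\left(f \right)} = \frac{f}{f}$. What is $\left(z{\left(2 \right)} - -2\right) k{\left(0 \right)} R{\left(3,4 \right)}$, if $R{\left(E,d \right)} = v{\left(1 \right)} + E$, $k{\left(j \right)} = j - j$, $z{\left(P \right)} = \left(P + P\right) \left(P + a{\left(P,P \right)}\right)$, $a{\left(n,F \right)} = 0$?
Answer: $0$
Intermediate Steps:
$z{\left(P \right)} = 2 P^{2}$ ($z{\left(P \right)} = \left(P + P\right) \left(P + 0\right) = 2 P P = 2 P^{2}$)
$k{\left(j \right)} = 0$
$v{\left(f \right)} = 1$
$R{\left(E,d \right)} = 1 + E$
$\left(z{\left(2 \right)} - -2\right) k{\left(0 \right)} R{\left(3,4 \right)} = \left(2 \cdot 2^{2} - -2\right) 0 \left(1 + 3\right) = \left(2 \cdot 4 + 2\right) 0 \cdot 4 = \left(8 + 2\right) 0 \cdot 4 = 10 \cdot 0 \cdot 4 = 0 \cdot 4 = 0$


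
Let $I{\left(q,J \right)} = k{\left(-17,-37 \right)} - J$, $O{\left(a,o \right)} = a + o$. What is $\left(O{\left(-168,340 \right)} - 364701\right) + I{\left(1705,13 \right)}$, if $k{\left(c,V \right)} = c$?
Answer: $-364559$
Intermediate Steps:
$I{\left(q,J \right)} = -17 - J$
$\left(O{\left(-168,340 \right)} - 364701\right) + I{\left(1705,13 \right)} = \left(\left(-168 + 340\right) - 364701\right) - 30 = \left(172 - 364701\right) - 30 = -364529 - 30 = -364559$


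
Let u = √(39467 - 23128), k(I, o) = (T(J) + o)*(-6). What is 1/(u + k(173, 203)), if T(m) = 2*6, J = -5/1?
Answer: -1290/1647761 - √16339/1647761 ≈ -0.00086045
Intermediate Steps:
J = -5 (J = -5*1 = -5)
T(m) = 12
k(I, o) = -72 - 6*o (k(I, o) = (12 + o)*(-6) = -72 - 6*o)
u = √16339 ≈ 127.82
1/(u + k(173, 203)) = 1/(√16339 + (-72 - 6*203)) = 1/(√16339 + (-72 - 1218)) = 1/(√16339 - 1290) = 1/(-1290 + √16339)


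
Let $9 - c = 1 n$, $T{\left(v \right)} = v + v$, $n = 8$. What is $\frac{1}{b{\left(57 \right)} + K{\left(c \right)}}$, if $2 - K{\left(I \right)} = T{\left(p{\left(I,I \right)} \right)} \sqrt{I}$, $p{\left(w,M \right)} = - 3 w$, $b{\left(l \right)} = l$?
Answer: $\frac{1}{65} \approx 0.015385$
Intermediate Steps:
$T{\left(v \right)} = 2 v$
$c = 1$ ($c = 9 - 1 \cdot 8 = 9 - 8 = 1$)
$K{\left(I \right)} = 2 + 6 I^{\frac{3}{2}}$ ($K{\left(I \right)} = 2 - 2 \left(- 3 I\right) \sqrt{I} = 2 - - 6 I \sqrt{I} = 2 - - 6 I^{\frac{3}{2}} = 2 + 6 I^{\frac{3}{2}}$)
$\frac{1}{b{\left(57 \right)} + K{\left(c \right)}} = \frac{1}{57 + \left(2 + 6 \cdot 1^{\frac{3}{2}}\right)} = \frac{1}{57 + \left(2 + 6 \cdot 1\right)} = \frac{1}{57 + \left(2 + 6\right)} = \frac{1}{57 + 8} = \frac{1}{65}$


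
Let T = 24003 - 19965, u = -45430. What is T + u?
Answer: -41392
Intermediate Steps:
T = 4038
T + u = 4038 - 45430 = -41392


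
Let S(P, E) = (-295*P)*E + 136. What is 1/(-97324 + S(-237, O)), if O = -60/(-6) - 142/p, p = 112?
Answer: 56/28745907 ≈ 1.9481e-6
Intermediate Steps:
O = 489/56 (O = -60/(-6) - 142/112 = -60*(-⅙) - 142*1/112 = 10 - 71/56 = 489/56 ≈ 8.7321)
S(P, E) = 136 - 295*E*P (S(P, E) = -295*E*P + 136 = 136 - 295*E*P)
1/(-97324 + S(-237, O)) = 1/(-97324 + (136 - 295*489/56*(-237))) = 1/(-97324 + (136 + 34188435/56)) = 1/(-97324 + 34196051/56) = 1/(28745907/56) = 56/28745907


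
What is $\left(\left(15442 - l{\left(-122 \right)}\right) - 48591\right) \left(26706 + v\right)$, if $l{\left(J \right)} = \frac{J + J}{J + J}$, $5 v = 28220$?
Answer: $-1072402500$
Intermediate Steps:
$v = 5644$ ($v = \frac{1}{5} \cdot 28220 = 5644$)
$l{\left(J \right)} = 1$ ($l{\left(J \right)} = \frac{2 J}{2 J} = 2 J \frac{1}{2 J} = 1$)
$\left(\left(15442 - l{\left(-122 \right)}\right) - 48591\right) \left(26706 + v\right) = \left(\left(15442 - 1\right) - 48591\right) \left(26706 + 5644\right) = \left(\left(15442 - 1\right) - 48591\right) 32350 = \left(15441 - 48591\right) 32350 = \left(-33150\right) 32350 = -1072402500$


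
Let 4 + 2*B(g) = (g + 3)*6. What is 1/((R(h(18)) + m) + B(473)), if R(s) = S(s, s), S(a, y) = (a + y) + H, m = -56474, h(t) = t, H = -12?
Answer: -1/55024 ≈ -1.8174e-5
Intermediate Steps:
B(g) = 7 + 3*g (B(g) = -2 + ((g + 3)*6)/2 = -2 + ((3 + g)*6)/2 = -2 + (18 + 6*g)/2 = -2 + (9 + 3*g) = 7 + 3*g)
S(a, y) = -12 + a + y (S(a, y) = (a + y) - 12 = -12 + a + y)
R(s) = -12 + 2*s (R(s) = -12 + s + s = -12 + 2*s)
1/((R(h(18)) + m) + B(473)) = 1/(((-12 + 2*18) - 56474) + (7 + 3*473)) = 1/(((-12 + 36) - 56474) + (7 + 1419)) = 1/((24 - 56474) + 1426) = 1/(-56450 + 1426) = 1/(-55024) = -1/55024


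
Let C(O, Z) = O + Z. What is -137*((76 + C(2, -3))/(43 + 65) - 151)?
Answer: 741307/36 ≈ 20592.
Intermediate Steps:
-137*((76 + C(2, -3))/(43 + 65) - 151) = -137*((76 + (2 - 3))/(43 + 65) - 151) = -137*((76 - 1)/108 - 151) = -137*(75*(1/108) - 151) = -137*(25/36 - 151) = -137*(-5411/36) = 741307/36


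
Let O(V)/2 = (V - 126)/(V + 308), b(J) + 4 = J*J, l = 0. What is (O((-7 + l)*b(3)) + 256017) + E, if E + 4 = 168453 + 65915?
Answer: 19124813/39 ≈ 4.9038e+5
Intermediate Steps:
b(J) = -4 + J² (b(J) = -4 + J*J = -4 + J²)
O(V) = 2*(-126 + V)/(308 + V) (O(V) = 2*((V - 126)/(V + 308)) = 2*((-126 + V)/(308 + V)) = 2*(-126 + V)/(308 + V))
E = 234364 (E = -4 + (168453 + 65915) = -4 + 234368 = 234364)
(O((-7 + l)*b(3)) + 256017) + E = (2*(-126 + (-7 + 0)*(-4 + 3²))/(308 + (-7 + 0)*(-4 + 3²)) + 256017) + 234364 = (2*(-126 - 7*(-4 + 9))/(308 - 7*(-4 + 9)) + 256017) + 234364 = (2*(-126 - 7*5)/(308 - 7*5) + 256017) + 234364 = (2*(-126 - 35)/(308 - 35) + 256017) + 234364 = (2*(-161)/273 + 256017) + 234364 = (2*(1/273)*(-161) + 256017) + 234364 = (-46/39 + 256017) + 234364 = 9984617/39 + 234364 = 19124813/39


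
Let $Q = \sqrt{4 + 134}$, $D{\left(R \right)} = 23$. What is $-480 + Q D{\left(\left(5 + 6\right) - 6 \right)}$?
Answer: $-480 + 23 \sqrt{138} \approx -209.81$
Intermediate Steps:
$Q = \sqrt{138} \approx 11.747$
$-480 + Q D{\left(\left(5 + 6\right) - 6 \right)} = -480 + \sqrt{138} \cdot 23 = -480 + 23 \sqrt{138}$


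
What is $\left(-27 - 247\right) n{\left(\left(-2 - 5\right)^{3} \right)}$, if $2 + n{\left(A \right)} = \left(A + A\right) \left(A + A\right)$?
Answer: $-128942756$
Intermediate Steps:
$n{\left(A \right)} = -2 + 4 A^{2}$ ($n{\left(A \right)} = -2 + \left(A + A\right) \left(A + A\right) = -2 + 2 A 2 A = -2 + 4 A^{2}$)
$\left(-27 - 247\right) n{\left(\left(-2 - 5\right)^{3} \right)} = \left(-27 - 247\right) \left(-2 + 4 \left(\left(-2 - 5\right)^{3}\right)^{2}\right) = - 274 \left(-2 + 4 \left(\left(-2 - 5\right)^{3}\right)^{2}\right) = - 274 \left(-2 + 4 \left(\left(-7\right)^{3}\right)^{2}\right) = - 274 \left(-2 + 4 \left(-343\right)^{2}\right) = - 274 \left(-2 + 4 \cdot 117649\right) = - 274 \left(-2 + 470596\right) = \left(-274\right) 470594 = -128942756$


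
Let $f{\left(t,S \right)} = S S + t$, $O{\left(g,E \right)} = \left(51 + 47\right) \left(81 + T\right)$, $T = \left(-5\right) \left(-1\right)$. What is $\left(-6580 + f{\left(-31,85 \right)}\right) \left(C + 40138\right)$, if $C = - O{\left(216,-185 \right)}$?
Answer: $19469940$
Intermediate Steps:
$T = 5$
$O{\left(g,E \right)} = 8428$ ($O{\left(g,E \right)} = \left(51 + 47\right) \left(81 + 5\right) = 98 \cdot 86 = 8428$)
$f{\left(t,S \right)} = t + S^{2}$ ($f{\left(t,S \right)} = S^{2} + t = t + S^{2}$)
$C = -8428$ ($C = \left(-1\right) 8428 = -8428$)
$\left(-6580 + f{\left(-31,85 \right)}\right) \left(C + 40138\right) = \left(-6580 - \left(31 - 85^{2}\right)\right) \left(-8428 + 40138\right) = \left(-6580 + \left(-31 + 7225\right)\right) 31710 = \left(-6580 + 7194\right) 31710 = 614 \cdot 31710 = 19469940$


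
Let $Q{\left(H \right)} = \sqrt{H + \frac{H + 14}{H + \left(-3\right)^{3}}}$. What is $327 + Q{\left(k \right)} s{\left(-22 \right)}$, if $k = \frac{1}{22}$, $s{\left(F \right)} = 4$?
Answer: $327 + \frac{2 i \sqrt{80950430}}{6523} \approx 327.0 + 2.7586 i$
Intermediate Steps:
$k = \frac{1}{22} \approx 0.045455$
$Q{\left(H \right)} = \sqrt{H + \frac{14 + H}{-27 + H}}$ ($Q{\left(H \right)} = \sqrt{H + \frac{14 + H}{H - 27}} = \sqrt{H + \frac{14 + H}{-27 + H}}$)
$327 + Q{\left(k \right)} s{\left(-22 \right)} = 327 + \sqrt{\frac{14 + \frac{1}{22} + \frac{-27 + \frac{1}{22}}{22}}{-27 + \frac{1}{22}}} \cdot 4 = 327 + \sqrt{\frac{14 + \frac{1}{22} + \frac{1}{22} \left(- \frac{593}{22}\right)}{- \frac{593}{22}}} \cdot 4 = 327 + \sqrt{- \frac{22 \left(14 + \frac{1}{22} - \frac{593}{484}\right)}{593}} \cdot 4 = 327 + \sqrt{\left(- \frac{22}{593}\right) \frac{6205}{484}} \cdot 4 = 327 + \sqrt{- \frac{6205}{13046}} \cdot 4 = 327 + \frac{i \sqrt{80950430}}{13046} \cdot 4 = 327 + \frac{2 i \sqrt{80950430}}{6523}$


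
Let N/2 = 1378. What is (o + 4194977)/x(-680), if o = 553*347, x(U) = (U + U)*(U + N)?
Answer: -1096717/705840 ≈ -1.5538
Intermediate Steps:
N = 2756 (N = 2*1378 = 2756)
x(U) = 2*U*(2756 + U) (x(U) = (U + U)*(U + 2756) = (2*U)*(2756 + U) = 2*U*(2756 + U))
o = 191891
(o + 4194977)/x(-680) = (191891 + 4194977)/((2*(-680)*(2756 - 680))) = 4386868/((2*(-680)*2076)) = 4386868/(-2823360) = 4386868*(-1/2823360) = -1096717/705840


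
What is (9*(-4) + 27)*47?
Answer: -423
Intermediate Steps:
(9*(-4) + 27)*47 = (-36 + 27)*47 = -9*47 = -423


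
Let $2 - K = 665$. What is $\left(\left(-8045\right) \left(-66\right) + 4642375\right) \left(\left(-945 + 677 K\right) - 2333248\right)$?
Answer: $-14397646762180$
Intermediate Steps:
$K = -663$ ($K = 2 - 665 = -663$)
$\left(\left(-8045\right) \left(-66\right) + 4642375\right) \left(\left(-945 + 677 K\right) - 2333248\right) = \left(\left(-8045\right) \left(-66\right) + 4642375\right) \left(\left(-945 + 677 \left(-663\right)\right) - 2333248\right) = \left(530970 + 4642375\right) \left(\left(-945 - 448851\right) - 2333248\right) = 5173345 \left(-449796 - 2333248\right) = 5173345 \left(-2783044\right) = -14397646762180$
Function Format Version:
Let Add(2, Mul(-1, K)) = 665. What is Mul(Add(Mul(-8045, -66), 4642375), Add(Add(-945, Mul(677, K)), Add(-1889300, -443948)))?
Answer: -14397646762180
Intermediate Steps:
K = -663 (K = Add(2, Mul(-1, 665)) = Add(2, -665) = -663)
Mul(Add(Mul(-8045, -66), 4642375), Add(Add(-945, Mul(677, K)), Add(-1889300, -443948))) = Mul(Add(Mul(-8045, -66), 4642375), Add(Add(-945, Mul(677, -663)), Add(-1889300, -443948))) = Mul(Add(530970, 4642375), Add(Add(-945, -448851), -2333248)) = Mul(5173345, Add(-449796, -2333248)) = Mul(5173345, -2783044) = -14397646762180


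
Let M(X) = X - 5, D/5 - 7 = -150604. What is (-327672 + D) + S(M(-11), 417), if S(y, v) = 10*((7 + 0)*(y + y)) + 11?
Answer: -1082886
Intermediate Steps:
D = -752985 (D = 35 + 5*(-150604) = 35 - 753020 = -752985)
M(X) = -5 + X
S(y, v) = 11 + 140*y (S(y, v) = 10*(7*(2*y)) + 11 = 10*(14*y) + 11 = 140*y + 11 = 11 + 140*y)
(-327672 + D) + S(M(-11), 417) = (-327672 - 752985) + (11 + 140*(-5 - 11)) = -1080657 + (11 + 140*(-16)) = -1080657 + (11 - 2240) = -1080657 - 2229 = -1082886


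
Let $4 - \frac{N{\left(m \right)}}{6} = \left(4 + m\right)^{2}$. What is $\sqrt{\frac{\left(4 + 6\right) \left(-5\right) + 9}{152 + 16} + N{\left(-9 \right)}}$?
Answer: $\frac{i \sqrt{890778}}{84} \approx 11.236 i$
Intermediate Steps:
$N{\left(m \right)} = 24 - 6 \left(4 + m\right)^{2}$
$\sqrt{\frac{\left(4 + 6\right) \left(-5\right) + 9}{152 + 16} + N{\left(-9 \right)}} = \sqrt{\frac{\left(4 + 6\right) \left(-5\right) + 9}{152 + 16} + \left(24 - 6 \left(4 - 9\right)^{2}\right)} = \sqrt{\frac{10 \left(-5\right) + 9}{168} + \left(24 - 6 \left(-5\right)^{2}\right)} = \sqrt{\left(-50 + 9\right) \frac{1}{168} + \left(24 - 150\right)} = \sqrt{\left(-41\right) \frac{1}{168} + \left(24 - 150\right)} = \sqrt{- \frac{41}{168} - 126} = \sqrt{- \frac{21209}{168}} = \frac{i \sqrt{890778}}{84}$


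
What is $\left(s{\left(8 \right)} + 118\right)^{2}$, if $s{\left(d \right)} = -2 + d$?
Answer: $15376$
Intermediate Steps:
$\left(s{\left(8 \right)} + 118\right)^{2} = \left(\left(-2 + 8\right) + 118\right)^{2} = \left(6 + 118\right)^{2} = 124^{2} = 15376$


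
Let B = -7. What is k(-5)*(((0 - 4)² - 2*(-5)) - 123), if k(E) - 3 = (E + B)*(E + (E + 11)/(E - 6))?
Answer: -74205/11 ≈ -6745.9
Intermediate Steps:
k(E) = 3 + (-7 + E)*(E + (11 + E)/(-6 + E)) (k(E) = 3 + (E - 7)*(E + (E + 11)/(E - 6)) = 3 + (-7 + E)*(E + (11 + E)/(-6 + E)))
k(-5)*(((0 - 4)² - 2*(-5)) - 123) = ((-95 + (-5)³ - 12*(-5)² + 49*(-5))/(-6 - 5))*(((0 - 4)² - 2*(-5)) - 123) = ((-95 - 125 - 12*25 - 245)/(-11))*(((-4)² + 10) - 123) = (-(-95 - 125 - 300 - 245)/11)*((16 + 10) - 123) = (-1/11*(-765))*(26 - 123) = (765/11)*(-97) = -74205/11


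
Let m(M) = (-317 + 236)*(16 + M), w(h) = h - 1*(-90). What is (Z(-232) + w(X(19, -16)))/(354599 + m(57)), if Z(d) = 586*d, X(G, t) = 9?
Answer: -135853/348686 ≈ -0.38961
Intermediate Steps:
w(h) = 90 + h (w(h) = h + 90 = 90 + h)
m(M) = -1296 - 81*M (m(M) = -81*(16 + M) = -1296 - 81*M)
(Z(-232) + w(X(19, -16)))/(354599 + m(57)) = (586*(-232) + (90 + 9))/(354599 + (-1296 - 81*57)) = (-135952 + 99)/(354599 + (-1296 - 4617)) = -135853/(354599 - 5913) = -135853/348686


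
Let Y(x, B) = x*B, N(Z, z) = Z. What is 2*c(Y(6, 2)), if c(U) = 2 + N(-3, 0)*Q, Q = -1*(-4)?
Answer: -20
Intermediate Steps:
Y(x, B) = B*x
Q = 4
c(U) = -10 (c(U) = 2 - 3*4 = 2 - 12 = -10)
2*c(Y(6, 2)) = 2*(-10) = -20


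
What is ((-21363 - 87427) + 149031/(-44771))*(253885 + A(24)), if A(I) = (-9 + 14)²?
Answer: -1236741303983110/44771 ≈ -2.7624e+10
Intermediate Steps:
A(I) = 25 (A(I) = 5² = 25)
((-21363 - 87427) + 149031/(-44771))*(253885 + A(24)) = ((-21363 - 87427) + 149031/(-44771))*(253885 + 25) = (-108790 + 149031*(-1/44771))*253910 = (-108790 - 149031/44771)*253910 = -4870786121/44771*253910 = -1236741303983110/44771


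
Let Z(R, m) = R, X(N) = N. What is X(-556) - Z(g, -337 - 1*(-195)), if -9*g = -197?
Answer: -5201/9 ≈ -577.89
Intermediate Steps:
g = 197/9 (g = -⅑*(-197) = 197/9 ≈ 21.889)
X(-556) - Z(g, -337 - 1*(-195)) = -556 - 1*197/9 = -556 - 197/9 = -5201/9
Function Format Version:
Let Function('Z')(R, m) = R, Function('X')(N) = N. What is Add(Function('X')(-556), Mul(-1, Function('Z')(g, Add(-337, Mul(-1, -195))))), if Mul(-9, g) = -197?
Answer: Rational(-5201, 9) ≈ -577.89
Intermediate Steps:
g = Rational(197, 9) (g = Mul(Rational(-1, 9), -197) = Rational(197, 9) ≈ 21.889)
Add(Function('X')(-556), Mul(-1, Function('Z')(g, Add(-337, Mul(-1, -195))))) = Add(-556, Mul(-1, Rational(197, 9))) = Add(-556, Rational(-197, 9)) = Rational(-5201, 9)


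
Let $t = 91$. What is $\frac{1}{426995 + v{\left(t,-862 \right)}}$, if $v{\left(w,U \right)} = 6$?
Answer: $\frac{1}{427001} \approx 2.3419 \cdot 10^{-6}$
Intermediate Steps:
$\frac{1}{426995 + v{\left(t,-862 \right)}} = \frac{1}{426995 + 6} = \frac{1}{427001}$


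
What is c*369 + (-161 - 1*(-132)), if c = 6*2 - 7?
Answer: 1816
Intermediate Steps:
c = 5 (c = 12 - 7 = 5)
c*369 + (-161 - 1*(-132)) = 5*369 + (-161 - 1*(-132)) = 1845 + (-161 + 132) = 1845 - 29 = 1816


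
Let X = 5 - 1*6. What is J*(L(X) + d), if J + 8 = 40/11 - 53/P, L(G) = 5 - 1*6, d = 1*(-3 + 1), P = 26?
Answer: 5493/286 ≈ 19.206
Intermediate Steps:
X = -1 (X = 5 - 6 = -1)
d = -2 (d = 1*(-2) = -2)
L(G) = -1 (L(G) = 5 - 6 = -1)
J = -1831/286 (J = -8 + (40/11 - 53/26) = -8 + 457/286 = -1831/286 ≈ -6.4021)
J*(L(X) + d) = -1831*(-1 - 2)/286 = -1831/286*(-3) = 5493/286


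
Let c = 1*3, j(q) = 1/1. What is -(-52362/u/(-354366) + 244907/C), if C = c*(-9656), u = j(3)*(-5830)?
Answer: 14054668311691/1662404141640 ≈ 8.4544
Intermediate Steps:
j(q) = 1
c = 3
u = -5830 (u = 1*(-5830) = -5830)
C = -28968 (C = 3*(-9656) = -28968)
-(-52362/u/(-354366) + 244907/C) = -(-52362/(-5830)/(-354366) + 244907/(-28968)) = -(-52362*(-1/5830)*(-1/354366) + 244907*(-1/28968)) = -((26181/2915)*(-1/354366) - 244907/28968) = -(-2909/114775210 - 244907/28968) = -1*(-14054668311691/1662404141640) = 14054668311691/1662404141640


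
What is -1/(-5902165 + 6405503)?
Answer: -1/503338 ≈ -1.9867e-6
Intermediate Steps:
-1/(-5902165 + 6405503) = -1/503338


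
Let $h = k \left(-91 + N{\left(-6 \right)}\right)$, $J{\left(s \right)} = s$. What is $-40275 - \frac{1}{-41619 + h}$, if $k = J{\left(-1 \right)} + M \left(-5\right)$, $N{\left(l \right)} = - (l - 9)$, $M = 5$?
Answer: $- \frac{1596621824}{39643} \approx -40275.0$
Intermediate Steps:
$N{\left(l \right)} = 9 - l$ ($N{\left(l \right)} = - (-9 + l) = 9 - l$)
$k = -26$ ($k = -1 + 5 \left(-5\right) = -1 - 25 = -26$)
$h = 1976$ ($h = - 26 \left(-91 + \left(9 - -6\right)\right) = - 26 \left(-91 + \left(9 + 6\right)\right) = - 26 \left(-91 + 15\right) = \left(-26\right) \left(-76\right) = 1976$)
$-40275 - \frac{1}{-41619 + h} = -40275 - \frac{1}{-41619 + 1976} = -40275 - \frac{1}{-39643} = -40275 - - \frac{1}{39643} = -40275 + \frac{1}{39643} = - \frac{1596621824}{39643}$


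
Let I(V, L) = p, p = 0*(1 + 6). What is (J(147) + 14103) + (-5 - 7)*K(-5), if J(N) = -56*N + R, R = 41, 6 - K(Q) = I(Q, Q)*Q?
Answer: 5840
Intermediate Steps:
p = 0 (p = 0*7 = 0)
I(V, L) = 0
K(Q) = 6 (K(Q) = 6 - 0*Q = 6 - 1*0 = 6 + 0 = 6)
J(N) = 41 - 56*N (J(N) = -56*N + 41 = 41 - 56*N)
(J(147) + 14103) + (-5 - 7)*K(-5) = ((41 - 56*147) + 14103) + (-5 - 7)*6 = ((41 - 8232) + 14103) - 12*6 = (-8191 + 14103) - 72 = 5912 - 72 = 5840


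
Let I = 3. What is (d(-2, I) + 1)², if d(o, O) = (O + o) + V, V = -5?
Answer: 9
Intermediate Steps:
d(o, O) = -5 + O + o (d(o, O) = (O + o) - 5 = -5 + O + o)
(d(-2, I) + 1)² = ((-5 + 3 - 2) + 1)² = (-4 + 1)² = (-3)² = 9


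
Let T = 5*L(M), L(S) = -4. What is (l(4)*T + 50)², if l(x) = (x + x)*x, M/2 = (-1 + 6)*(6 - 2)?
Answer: 348100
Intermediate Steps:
M = 40 (M = 2*((-1 + 6)*(6 - 2)) = 2*(5*4) = 2*20 = 40)
T = -20 (T = 5*(-4) = -20)
l(x) = 2*x² (l(x) = (2*x)*x = 2*x²)
(l(4)*T + 50)² = ((2*4²)*(-20) + 50)² = ((2*16)*(-20) + 50)² = (32*(-20) + 50)² = (-640 + 50)² = (-590)² = 348100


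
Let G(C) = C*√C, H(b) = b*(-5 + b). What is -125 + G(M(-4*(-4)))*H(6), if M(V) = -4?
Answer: -125 - 48*I ≈ -125.0 - 48.0*I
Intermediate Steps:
G(C) = C^(3/2)
-125 + G(M(-4*(-4)))*H(6) = -125 + (-4)^(3/2)*(6*(-5 + 6)) = -125 + (-8*I)*(6*1) = -125 - 8*I*6 = -125 - 48*I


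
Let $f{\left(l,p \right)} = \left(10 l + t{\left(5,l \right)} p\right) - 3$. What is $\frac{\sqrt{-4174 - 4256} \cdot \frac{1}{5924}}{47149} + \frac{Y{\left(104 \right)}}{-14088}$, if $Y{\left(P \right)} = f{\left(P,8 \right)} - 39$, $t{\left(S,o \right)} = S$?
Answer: $- \frac{173}{2348} + \frac{i \sqrt{8430}}{279310676} \approx -0.07368 + 3.2872 \cdot 10^{-7} i$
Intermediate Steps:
$f{\left(l,p \right)} = -3 + 5 p + 10 l$ ($f{\left(l,p \right)} = \left(10 l + 5 p\right) - 3 = \left(5 p + 10 l\right) - 3 = -3 + 5 p + 10 l$)
$Y{\left(P \right)} = -2 + 10 P$ ($Y{\left(P \right)} = \left(-3 + 5 \cdot 8 + 10 P\right) - 39 = \left(-3 + 40 + 10 P\right) - 39 = \left(37 + 10 P\right) - 39 = -2 + 10 P$)
$\frac{\sqrt{-4174 - 4256} \cdot \frac{1}{5924}}{47149} + \frac{Y{\left(104 \right)}}{-14088} = \frac{\sqrt{-4174 - 4256} \cdot \frac{1}{5924}}{47149} + \frac{-2 + 10 \cdot 104}{-14088} = \sqrt{-8430} \cdot \frac{1}{5924} \cdot \frac{1}{47149} + \left(-2 + 1040\right) \left(- \frac{1}{14088}\right) = i \sqrt{8430} \cdot \frac{1}{5924} \cdot \frac{1}{47149} + 1038 \left(- \frac{1}{14088}\right) = \frac{i \sqrt{8430}}{5924} \cdot \frac{1}{47149} - \frac{173}{2348} = \frac{i \sqrt{8430}}{279310676} - \frac{173}{2348} = - \frac{173}{2348} + \frac{i \sqrt{8430}}{279310676}$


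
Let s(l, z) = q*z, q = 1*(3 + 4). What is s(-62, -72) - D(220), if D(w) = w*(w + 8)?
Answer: -50664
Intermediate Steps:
q = 7 (q = 1*7 = 7)
s(l, z) = 7*z
D(w) = w*(8 + w)
s(-62, -72) - D(220) = 7*(-72) - 220*(8 + 220) = -504 - 220*228 = -504 - 1*50160 = -504 - 50160 = -50664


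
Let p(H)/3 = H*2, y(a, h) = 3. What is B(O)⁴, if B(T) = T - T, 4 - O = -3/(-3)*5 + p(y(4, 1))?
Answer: 0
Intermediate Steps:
p(H) = 6*H (p(H) = 3*(H*2) = 3*(2*H) = 6*H)
O = -19 (O = 4 - (-3/(-3)*5 + 6*3) = 4 - (-3*(-⅓)*5 + 18) = 4 - (1*5 + 18) = 4 - (5 + 18) = 4 - 1*23 = 4 - 23 = -19)
B(T) = 0
B(O)⁴ = 0⁴ = 0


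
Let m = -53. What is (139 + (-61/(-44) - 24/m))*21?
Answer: 6897177/2332 ≈ 2957.6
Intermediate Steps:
(139 + (-61/(-44) - 24/m))*21 = (139 + (-61/(-44) - 24/(-53)))*21 = (139 + (-61*(-1/44) - 24*(-1/53)))*21 = (139 + (61/44 + 24/53))*21 = (139 + 4289/2332)*21 = (328437/2332)*21 = 6897177/2332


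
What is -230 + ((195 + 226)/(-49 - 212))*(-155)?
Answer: 5225/261 ≈ 20.019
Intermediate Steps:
-230 + ((195 + 226)/(-49 - 212))*(-155) = -230 + (421/(-261))*(-155) = -230 + (421*(-1/261))*(-155) = -230 - 421/261*(-155) = -230 + 65255/261 = 5225/261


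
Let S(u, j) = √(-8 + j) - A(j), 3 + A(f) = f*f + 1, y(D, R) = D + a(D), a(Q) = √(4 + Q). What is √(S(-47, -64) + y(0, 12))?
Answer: √(-4092 + 6*I*√2) ≈ 0.06632 + 63.969*I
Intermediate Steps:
y(D, R) = D + √(4 + D)
A(f) = -2 + f² (A(f) = -3 + (f*f + 1) = -3 + (f² + 1) = -3 + (1 + f²) = -2 + f²)
S(u, j) = 2 + √(-8 + j) - j² (S(u, j) = √(-8 + j) - (-2 + j²) = √(-8 + j) + (2 - j²) = 2 + √(-8 + j) - j²)
√(S(-47, -64) + y(0, 12)) = √((2 + √(-8 - 64) - 1*(-64)²) + (0 + √(4 + 0))) = √((2 + √(-72) - 1*4096) + (0 + √4)) = √((2 + 6*I*√2 - 4096) + (0 + 2)) = √((-4094 + 6*I*√2) + 2) = √(-4092 + 6*I*√2)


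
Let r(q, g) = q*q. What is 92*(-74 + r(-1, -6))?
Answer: -6716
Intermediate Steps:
r(q, g) = q²
92*(-74 + r(-1, -6)) = 92*(-74 + (-1)²) = 92*(-74 + 1) = 92*(-73) = -6716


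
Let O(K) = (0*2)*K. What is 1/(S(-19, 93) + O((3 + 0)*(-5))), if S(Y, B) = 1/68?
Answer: 68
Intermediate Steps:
S(Y, B) = 1/68
O(K) = 0 (O(K) = 0*K = 0)
1/(S(-19, 93) + O((3 + 0)*(-5))) = 1/(1/68 + 0) = 1/(1/68) = 68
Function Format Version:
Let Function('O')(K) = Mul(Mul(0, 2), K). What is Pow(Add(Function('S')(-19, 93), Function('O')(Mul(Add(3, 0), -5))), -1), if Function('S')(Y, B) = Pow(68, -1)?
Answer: 68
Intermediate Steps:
Function('S')(Y, B) = Rational(1, 68)
Function('O')(K) = 0 (Function('O')(K) = Mul(0, K) = 0)
Pow(Add(Function('S')(-19, 93), Function('O')(Mul(Add(3, 0), -5))), -1) = Pow(Add(Rational(1, 68), 0), -1) = Pow(Rational(1, 68), -1) = 68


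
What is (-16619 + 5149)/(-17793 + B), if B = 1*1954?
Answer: 11470/15839 ≈ 0.72416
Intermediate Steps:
B = 1954
(-16619 + 5149)/(-17793 + B) = (-16619 + 5149)/(-17793 + 1954) = -11470/(-15839) = -11470*(-1/15839) = 11470/15839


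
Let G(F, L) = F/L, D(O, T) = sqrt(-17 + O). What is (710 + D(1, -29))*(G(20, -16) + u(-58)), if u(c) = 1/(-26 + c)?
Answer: -18815/21 - 106*I/21 ≈ -895.95 - 5.0476*I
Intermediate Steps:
(710 + D(1, -29))*(G(20, -16) + u(-58)) = (710 + sqrt(-17 + 1))*(20/(-16) + 1/(-26 - 58)) = (710 + sqrt(-16))*(20*(-1/16) + 1/(-84)) = (710 + 4*I)*(-5/4 - 1/84) = (710 + 4*I)*(-53/42) = -18815/21 - 106*I/21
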